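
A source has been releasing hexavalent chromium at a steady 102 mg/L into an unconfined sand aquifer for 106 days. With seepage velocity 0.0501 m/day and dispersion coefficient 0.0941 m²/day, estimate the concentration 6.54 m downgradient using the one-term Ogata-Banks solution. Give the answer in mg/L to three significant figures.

For a continuous step input, C/C₀ ≈ ½·erfc((x−vt)/(2√(Dt))).
vt = 0.0501 × 106 = 5.3106 m and 2√(Dt) = 2√(0.0941 × 106) = 6.317 m.
Argument (x−vt)/(2√(Dt)) = (6.54 − 5.3106)/6.317 = 0.1946; ½·erfc(0.1946) = 0.3916.
C = 102 × 0.3916 = 39.9 mg/L.

39.9 mg/L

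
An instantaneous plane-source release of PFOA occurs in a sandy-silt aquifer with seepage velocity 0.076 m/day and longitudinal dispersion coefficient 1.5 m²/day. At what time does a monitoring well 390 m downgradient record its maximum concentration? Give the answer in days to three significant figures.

For the 1D instantaneous-source solution, setting ∂C/∂t = 0 at fixed x gives v²t² + 2Dt − x² = 0, so t = (√(D² + v²x²) − D)/v².
√(D² + v²x²) = √(1.5² + 0.076² × 390²) = 29.68; v² = 0.005776.
t = (29.68 − 1.5)/0.005776 = 4880 days (vs. the pure-advection estimate x/v = 5130 d).

4880 days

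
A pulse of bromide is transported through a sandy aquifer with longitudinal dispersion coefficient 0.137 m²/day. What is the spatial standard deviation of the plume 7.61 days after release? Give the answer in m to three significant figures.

Dispersive spreading gives a Gaussian with σ² = 2Dt; advection only shifts the center.
σ = √(2 × 0.137 × 7.61) = 1.44 m.

1.44 m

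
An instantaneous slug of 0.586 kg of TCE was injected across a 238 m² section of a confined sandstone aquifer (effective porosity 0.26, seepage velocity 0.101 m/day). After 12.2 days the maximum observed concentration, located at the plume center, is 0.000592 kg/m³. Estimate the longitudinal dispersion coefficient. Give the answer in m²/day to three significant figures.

At the plume center C_max = M/(n_e·A·√(4πDt)), so D = M²/(4πt·(n_e·A·C_max)²).
n_e·A·C_max = 0.26 × 238 × 0.000592 = 0.03663 kg/m.
D = 0.586²/(4π × 12.2 × 0.03663²) = 1.67 m²/day.

1.67 m²/day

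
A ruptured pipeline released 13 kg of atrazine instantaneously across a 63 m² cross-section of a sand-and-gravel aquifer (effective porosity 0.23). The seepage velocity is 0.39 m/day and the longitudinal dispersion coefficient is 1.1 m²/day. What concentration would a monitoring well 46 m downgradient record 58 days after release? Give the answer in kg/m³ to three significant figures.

0.00372 kg/m³

For an instantaneous plane source, C(x,t) = M/(n_e·A·√(4πDt)) · exp(−(x−vt)²/(4Dt)), with n_e·A the pore (flow) area.
Plume center vt = 0.39 × 58 = 22.62 m, so the well at 46 m is 23.38 m downgradient of the peak.
√(4πDt) = 28.31 m, giving peak height M/(n_e·A·√(4πDt)) = 13/(0.23 × 63 × 28.31) = 0.03169 kg/m³.
(x−vt)²/(4Dt) = (23.38)²/(4 × 1.1 × 58) = 2.142; exp(−2.142) = 0.1174.
C = 0.03169 × 0.1174 = 0.00372 kg/m³.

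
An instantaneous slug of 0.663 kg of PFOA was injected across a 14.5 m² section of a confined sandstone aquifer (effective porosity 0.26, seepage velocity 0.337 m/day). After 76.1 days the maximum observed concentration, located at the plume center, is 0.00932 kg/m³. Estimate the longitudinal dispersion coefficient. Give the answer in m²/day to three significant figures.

0.372 m²/day

At the plume center C_max = M/(n_e·A·√(4πDt)), so D = M²/(4πt·(n_e·A·C_max)²).
n_e·A·C_max = 0.26 × 14.5 × 0.00932 = 0.03514 kg/m.
D = 0.663²/(4π × 76.1 × 0.03514²) = 0.372 m²/day.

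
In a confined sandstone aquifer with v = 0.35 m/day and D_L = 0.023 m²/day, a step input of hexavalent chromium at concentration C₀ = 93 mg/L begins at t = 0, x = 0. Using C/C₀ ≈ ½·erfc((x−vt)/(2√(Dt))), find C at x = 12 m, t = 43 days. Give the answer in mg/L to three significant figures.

91.6 mg/L

For a continuous step input, C/C₀ ≈ ½·erfc((x−vt)/(2√(Dt))).
vt = 0.35 × 43 = 15.05 m and 2√(Dt) = 2√(0.023 × 43) = 1.989 m.
Argument (x−vt)/(2√(Dt)) = (12 − 15.05)/1.989 = -1.533; ½·erfc(-1.533) = 0.9849.
C = 93 × 0.9849 = 91.6 mg/L.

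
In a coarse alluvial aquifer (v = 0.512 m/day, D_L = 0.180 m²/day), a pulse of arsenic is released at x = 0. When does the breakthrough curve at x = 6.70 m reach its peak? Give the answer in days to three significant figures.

For the 1D instantaneous-source solution, setting ∂C/∂t = 0 at fixed x gives v²t² + 2Dt − x² = 0, so t = (√(D² + v²x²) − D)/v².
√(D² + v²x²) = √(0.180² + 0.512² × 6.70²) = 3.435; v² = 0.262144.
t = (3.435 − 0.180)/0.262144 = 12.4 days (vs. the pure-advection estimate x/v = 13.1 d).

12.4 days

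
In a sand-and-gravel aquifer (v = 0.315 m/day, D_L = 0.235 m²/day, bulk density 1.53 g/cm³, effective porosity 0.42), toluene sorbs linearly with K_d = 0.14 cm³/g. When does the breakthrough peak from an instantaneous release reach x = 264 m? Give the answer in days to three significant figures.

1260 days

Retardation factor R = 1 + ρ_b·K_d/n = 1 + 1.53 × 0.14/0.42 = 1.510.
Sorption retards both mechanisms: v_R = v/R = 0.2086 m/day, D_R = D/R = 0.1556 m²/day.
Peak time from v_R²t² + 2D_R t − x² = 0: t = (√(D_R² + v_R²x²) − D_R)/v_R².
√(D_R² + v_R²x²) = √(0.1556² + 0.2086² × 264²) = 55.07; v_R² = 0.04351.
t = (55.07 − 0.1556)/0.04351 = 1260 days.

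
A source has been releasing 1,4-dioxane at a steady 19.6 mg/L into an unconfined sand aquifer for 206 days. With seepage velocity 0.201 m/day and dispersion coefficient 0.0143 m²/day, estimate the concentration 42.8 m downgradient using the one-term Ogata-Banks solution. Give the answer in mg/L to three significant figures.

For a continuous step input, C/C₀ ≈ ½·erfc((x−vt)/(2√(Dt))).
vt = 0.201 × 206 = 41.406 m and 2√(Dt) = 2√(0.0143 × 206) = 3.433 m.
Argument (x−vt)/(2√(Dt)) = (42.8 − 41.406)/3.433 = 0.4061; ½·erfc(0.4061) = 0.2829.
C = 19.6 × 0.2829 = 5.54 mg/L.

5.54 mg/L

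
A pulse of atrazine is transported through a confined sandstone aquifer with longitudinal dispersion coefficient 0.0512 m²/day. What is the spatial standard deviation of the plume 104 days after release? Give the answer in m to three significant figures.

3.26 m

Dispersive spreading gives a Gaussian with σ² = 2Dt; advection only shifts the center.
σ = √(2 × 0.0512 × 104) = 3.26 m.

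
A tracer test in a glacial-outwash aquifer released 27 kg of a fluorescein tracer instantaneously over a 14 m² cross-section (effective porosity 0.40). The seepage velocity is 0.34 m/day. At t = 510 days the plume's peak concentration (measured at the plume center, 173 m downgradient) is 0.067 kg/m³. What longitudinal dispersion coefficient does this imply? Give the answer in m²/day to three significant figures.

At the plume center C_max = M/(n_e·A·√(4πDt)), so D = M²/(4πt·(n_e·A·C_max)²).
n_e·A·C_max = 0.40 × 14 × 0.067 = 0.3752 kg/m.
D = 27²/(4π × 510 × 0.3752²) = 0.808 m²/day.

0.808 m²/day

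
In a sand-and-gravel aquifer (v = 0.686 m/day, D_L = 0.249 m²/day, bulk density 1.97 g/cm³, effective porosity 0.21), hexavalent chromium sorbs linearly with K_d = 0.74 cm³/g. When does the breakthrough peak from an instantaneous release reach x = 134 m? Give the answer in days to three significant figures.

Retardation factor R = 1 + ρ_b·K_d/n = 1 + 1.97 × 0.74/0.21 = 7.942.
Sorption retards both mechanisms: v_R = v/R = 0.08638 m/day, D_R = D/R = 0.03135 m²/day.
Peak time from v_R²t² + 2D_R t − x² = 0: t = (√(D_R² + v_R²x²) − D_R)/v_R².
√(D_R² + v_R²x²) = √(0.03135² + 0.08638² × 134²) = 11.57; v_R² = 0.007462.
t = (11.57 − 0.03135)/0.007462 = 1550 days.

1550 days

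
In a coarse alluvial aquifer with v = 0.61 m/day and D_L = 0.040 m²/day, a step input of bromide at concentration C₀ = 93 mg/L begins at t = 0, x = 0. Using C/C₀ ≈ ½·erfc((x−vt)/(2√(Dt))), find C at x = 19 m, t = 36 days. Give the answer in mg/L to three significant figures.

89.2 mg/L

For a continuous step input, C/C₀ ≈ ½·erfc((x−vt)/(2√(Dt))).
vt = 0.61 × 36 = 21.96 m and 2√(Dt) = 2√(0.040 × 36) = 2.400 m.
Argument (x−vt)/(2√(Dt)) = (19 − 21.96)/2.400 = -1.233; ½·erfc(-1.233) = 0.9594.
C = 93 × 0.9594 = 89.2 mg/L.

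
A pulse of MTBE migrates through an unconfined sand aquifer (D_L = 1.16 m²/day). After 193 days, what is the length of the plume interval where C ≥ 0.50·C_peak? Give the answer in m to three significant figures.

The plume is Gaussian with σ = √(2Dt) = √(2 × 1.16 × 193) = 21.16 m.
C/C_peak = exp(−Δx²/(2σ²)) = 0.50 ⇒ Δx = σ·√(−2 ln 0.50) = 21.16 × 1.177 = 24.91 m.
Width = 2Δx = 49.8 m.

49.8 m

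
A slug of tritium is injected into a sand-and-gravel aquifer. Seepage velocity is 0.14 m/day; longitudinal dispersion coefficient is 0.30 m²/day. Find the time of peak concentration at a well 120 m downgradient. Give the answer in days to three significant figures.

842 days

For the 1D instantaneous-source solution, setting ∂C/∂t = 0 at fixed x gives v²t² + 2Dt − x² = 0, so t = (√(D² + v²x²) − D)/v².
√(D² + v²x²) = √(0.30² + 0.14² × 120²) = 16.80; v² = 0.0196.
t = (16.80 − 0.30)/0.0196 = 842 days (vs. the pure-advection estimate x/v = 857 d).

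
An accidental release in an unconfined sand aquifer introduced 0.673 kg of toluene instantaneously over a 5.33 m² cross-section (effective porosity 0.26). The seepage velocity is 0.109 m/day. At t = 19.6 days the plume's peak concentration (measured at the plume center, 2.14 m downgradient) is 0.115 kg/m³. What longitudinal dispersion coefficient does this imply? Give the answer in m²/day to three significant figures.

0.0724 m²/day

At the plume center C_max = M/(n_e·A·√(4πDt)), so D = M²/(4πt·(n_e·A·C_max)²).
n_e·A·C_max = 0.26 × 5.33 × 0.115 = 0.1594 kg/m.
D = 0.673²/(4π × 19.6 × 0.1594²) = 0.0724 m²/day.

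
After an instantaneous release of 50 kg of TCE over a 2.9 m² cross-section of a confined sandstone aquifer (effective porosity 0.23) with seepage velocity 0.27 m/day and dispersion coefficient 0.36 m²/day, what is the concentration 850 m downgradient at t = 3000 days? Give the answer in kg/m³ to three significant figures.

0.444 kg/m³

For an instantaneous plane source, C(x,t) = M/(n_e·A·√(4πDt)) · exp(−(x−vt)²/(4Dt)), with n_e·A the pore (flow) area.
Plume center vt = 0.27 × 3000 = 810 m, so the well at 850 m is 40 m downgradient of the peak.
√(4πDt) = 116.5 m, giving peak height M/(n_e·A·√(4πDt)) = 50/(0.23 × 2.9 × 116.5) = 0.6435 kg/m³.
(x−vt)²/(4Dt) = (40)²/(4 × 0.36 × 3000) = 0.3704; exp(−0.3704) = 0.6905.
C = 0.6435 × 0.6905 = 0.444 kg/m³.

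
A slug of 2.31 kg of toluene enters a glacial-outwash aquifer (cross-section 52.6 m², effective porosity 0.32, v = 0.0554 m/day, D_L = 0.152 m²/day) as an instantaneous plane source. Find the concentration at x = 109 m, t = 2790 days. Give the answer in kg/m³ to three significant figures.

0.000553 kg/m³

For an instantaneous plane source, C(x,t) = M/(n_e·A·√(4πDt)) · exp(−(x−vt)²/(4Dt)), with n_e·A the pore (flow) area.
Plume center vt = 0.0554 × 2790 = 154.566 m, so the well at 109 m is 45.566 m upgradient of the peak.
√(4πDt) = 73.00 m, giving peak height M/(n_e·A·√(4πDt)) = 2.31/(0.32 × 52.6 × 73.00) = 0.001880 kg/m³.
(x−vt)²/(4Dt) = (-45.566)²/(4 × 0.152 × 2790) = 1.224; exp(−1.224) = 0.2941.
C = 0.001880 × 0.2941 = 0.000553 kg/m³.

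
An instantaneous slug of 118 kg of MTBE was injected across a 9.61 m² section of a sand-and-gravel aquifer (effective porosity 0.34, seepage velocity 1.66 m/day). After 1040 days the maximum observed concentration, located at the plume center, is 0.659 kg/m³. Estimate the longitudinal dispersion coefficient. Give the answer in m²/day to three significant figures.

At the plume center C_max = M/(n_e·A·√(4πDt)), so D = M²/(4πt·(n_e·A·C_max)²).
n_e·A·C_max = 0.34 × 9.61 × 0.659 = 2.153 kg/m.
D = 118²/(4π × 1040 × 2.153²) = 0.230 m²/day.

0.230 m²/day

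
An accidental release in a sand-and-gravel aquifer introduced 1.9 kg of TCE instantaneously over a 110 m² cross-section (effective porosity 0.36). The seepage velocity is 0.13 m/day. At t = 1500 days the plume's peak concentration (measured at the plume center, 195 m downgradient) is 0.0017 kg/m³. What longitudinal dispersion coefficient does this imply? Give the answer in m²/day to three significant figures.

0.0423 m²/day

At the plume center C_max = M/(n_e·A·√(4πDt)), so D = M²/(4πt·(n_e·A·C_max)²).
n_e·A·C_max = 0.36 × 110 × 0.0017 = 0.06732 kg/m.
D = 1.9²/(4π × 1500 × 0.06732²) = 0.0423 m²/day.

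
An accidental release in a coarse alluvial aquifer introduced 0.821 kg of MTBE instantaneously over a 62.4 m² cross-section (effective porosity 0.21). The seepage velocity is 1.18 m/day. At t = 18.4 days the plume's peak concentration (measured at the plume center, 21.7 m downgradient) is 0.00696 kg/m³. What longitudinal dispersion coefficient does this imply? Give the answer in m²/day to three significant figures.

0.350 m²/day

At the plume center C_max = M/(n_e·A·√(4πDt)), so D = M²/(4πt·(n_e·A·C_max)²).
n_e·A·C_max = 0.21 × 62.4 × 0.00696 = 0.09120 kg/m.
D = 0.821²/(4π × 18.4 × 0.09120²) = 0.350 m²/day.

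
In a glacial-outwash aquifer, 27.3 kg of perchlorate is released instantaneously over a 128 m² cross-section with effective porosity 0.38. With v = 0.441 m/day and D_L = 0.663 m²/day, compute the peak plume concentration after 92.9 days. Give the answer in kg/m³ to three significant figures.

0.0202 kg/m³

The peak of an instantaneous 1D plume sits at x = vt; there the Gaussian factor is 1 and C_max = M/(n_e·A·√(4πDt)), where n_e·A is the pore area the mass is dissolved in.
√(4πDt) = √(4π × 0.663 × 92.9) = 27.82 m, so C_max = 27.3/(0.38 × 128 × 27.82) = 0.0202 kg/m³.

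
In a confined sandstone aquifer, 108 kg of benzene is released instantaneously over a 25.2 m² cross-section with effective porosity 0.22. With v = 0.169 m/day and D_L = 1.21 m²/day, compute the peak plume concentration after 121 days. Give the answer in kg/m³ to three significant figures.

The peak of an instantaneous 1D plume sits at x = vt; there the Gaussian factor is 1 and C_max = M/(n_e·A·√(4πDt)), where n_e·A is the pore area the mass is dissolved in.
√(4πDt) = √(4π × 1.21 × 121) = 42.89 m, so C_max = 108/(0.22 × 25.2 × 42.89) = 0.454 kg/m³.

0.454 kg/m³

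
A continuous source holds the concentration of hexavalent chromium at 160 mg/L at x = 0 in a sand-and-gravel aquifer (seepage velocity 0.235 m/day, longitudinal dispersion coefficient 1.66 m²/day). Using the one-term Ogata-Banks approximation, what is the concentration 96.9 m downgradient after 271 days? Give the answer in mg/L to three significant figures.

21.5 mg/L

For a continuous step input, C/C₀ ≈ ½·erfc((x−vt)/(2√(Dt))).
vt = 0.235 × 271 = 63.685 m and 2√(Dt) = 2√(1.66 × 271) = 42.42 m.
Argument (x−vt)/(2√(Dt)) = (96.9 − 63.685)/42.42 = 0.7830; ½·erfc(0.7830) = 0.1341.
C = 160 × 0.1341 = 21.5 mg/L.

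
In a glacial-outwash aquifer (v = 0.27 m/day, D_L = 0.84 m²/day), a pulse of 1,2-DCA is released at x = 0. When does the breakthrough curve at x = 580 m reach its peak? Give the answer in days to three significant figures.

2140 days

For the 1D instantaneous-source solution, setting ∂C/∂t = 0 at fixed x gives v²t² + 2Dt − x² = 0, so t = (√(D² + v²x²) − D)/v².
√(D² + v²x²) = √(0.84² + 0.27² × 580²) = 156.6; v² = 0.0729.
t = (156.6 − 0.84)/0.0729 = 2140 days (vs. the pure-advection estimate x/v = 2150 d).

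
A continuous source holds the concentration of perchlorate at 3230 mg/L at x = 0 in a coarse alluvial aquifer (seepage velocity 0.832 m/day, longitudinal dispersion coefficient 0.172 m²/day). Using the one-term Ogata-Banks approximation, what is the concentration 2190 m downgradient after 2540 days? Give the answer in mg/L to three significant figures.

For a continuous step input, C/C₀ ≈ ½·erfc((x−vt)/(2√(Dt))).
vt = 0.832 × 2540 = 2113.28 m and 2√(Dt) = 2√(0.172 × 2540) = 41.80 m.
Argument (x−vt)/(2√(Dt)) = (2190 − 2113.28)/41.80 = 1.835; ½·erfc(1.835) = 0.004728.
C = 3230 × 0.004728 = 15.3 mg/L.

15.3 mg/L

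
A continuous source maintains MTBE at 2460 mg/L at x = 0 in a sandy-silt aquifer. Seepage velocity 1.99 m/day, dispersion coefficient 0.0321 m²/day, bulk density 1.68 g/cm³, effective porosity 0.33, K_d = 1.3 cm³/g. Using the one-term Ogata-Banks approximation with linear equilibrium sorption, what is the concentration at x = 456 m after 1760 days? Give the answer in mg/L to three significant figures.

2050 mg/L

Retardation factor R = 1 + ρ_b·K_d/n = 1 + 1.68 × 1.3/0.33 = 7.618.
Sorption retards both mechanisms: v_R = v/R = 0.2612 m/day, D_R = D/R = 0.004214 m²/day.
v_R·t = 0.2612 × 1760 = 459.712 m; 2√(D_R t) = 5.447 m; argument = (456 − 459.712)/5.447 = -0.6815.
C = C₀ × ½·erfc(-0.6815) = 2460 × 0.8324 = 2050 mg/L.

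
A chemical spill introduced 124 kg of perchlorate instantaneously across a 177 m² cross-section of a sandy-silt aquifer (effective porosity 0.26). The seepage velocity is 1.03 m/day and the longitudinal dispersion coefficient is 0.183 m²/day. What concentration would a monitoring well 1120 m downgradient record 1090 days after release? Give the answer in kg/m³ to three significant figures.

0.0533 kg/m³

For an instantaneous plane source, C(x,t) = M/(n_e·A·√(4πDt)) · exp(−(x−vt)²/(4Dt)), with n_e·A the pore (flow) area.
Plume center vt = 1.03 × 1090 = 1122.7 m, so the well at 1120 m is 2.7 m upgradient of the peak.
√(4πDt) = 50.07 m, giving peak height M/(n_e·A·√(4πDt)) = 124/(0.26 × 177 × 50.07) = 0.05381 kg/m³.
(x−vt)²/(4Dt) = (-2.7)²/(4 × 0.183 × 1090) = 0.009137; exp(−0.009137) = 0.9909.
C = 0.05381 × 0.9909 = 0.0533 kg/m³.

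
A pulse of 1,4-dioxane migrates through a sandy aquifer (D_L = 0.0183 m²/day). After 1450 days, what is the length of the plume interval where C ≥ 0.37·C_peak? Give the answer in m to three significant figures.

20.5 m

The plume is Gaussian with σ = √(2Dt) = √(2 × 0.0183 × 1450) = 7.285 m.
C/C_peak = exp(−Δx²/(2σ²)) = 0.37 ⇒ Δx = σ·√(−2 ln 0.37) = 7.285 × 1.410 = 10.27 m.
Width = 2Δx = 20.5 m.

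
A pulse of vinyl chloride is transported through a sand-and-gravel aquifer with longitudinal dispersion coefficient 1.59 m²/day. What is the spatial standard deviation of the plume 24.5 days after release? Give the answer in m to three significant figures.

Dispersive spreading gives a Gaussian with σ² = 2Dt; advection only shifts the center.
σ = √(2 × 1.59 × 24.5) = 8.83 m.

8.83 m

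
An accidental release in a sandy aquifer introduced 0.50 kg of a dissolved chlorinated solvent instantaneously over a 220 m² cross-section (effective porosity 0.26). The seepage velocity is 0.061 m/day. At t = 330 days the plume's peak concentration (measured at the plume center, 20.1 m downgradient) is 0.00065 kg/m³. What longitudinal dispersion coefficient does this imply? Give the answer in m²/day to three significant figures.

0.0436 m²/day

At the plume center C_max = M/(n_e·A·√(4πDt)), so D = M²/(4πt·(n_e·A·C_max)²).
n_e·A·C_max = 0.26 × 220 × 0.00065 = 0.03718 kg/m.
D = 0.50²/(4π × 330 × 0.03718²) = 0.0436 m²/day.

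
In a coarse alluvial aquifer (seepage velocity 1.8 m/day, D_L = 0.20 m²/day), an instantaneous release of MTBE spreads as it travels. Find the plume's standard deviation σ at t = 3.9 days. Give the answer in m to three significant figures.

1.25 m

Dispersive spreading gives a Gaussian with σ² = 2Dt; advection only shifts the center.
σ = √(2 × 0.20 × 3.9) = 1.25 m.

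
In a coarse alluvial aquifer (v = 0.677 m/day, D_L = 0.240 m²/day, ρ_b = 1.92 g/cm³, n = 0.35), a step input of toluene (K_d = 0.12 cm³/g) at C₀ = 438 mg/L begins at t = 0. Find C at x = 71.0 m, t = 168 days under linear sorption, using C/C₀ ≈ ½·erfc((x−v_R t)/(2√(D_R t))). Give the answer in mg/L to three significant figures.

160 mg/L

Retardation factor R = 1 + ρ_b·K_d/n = 1 + 1.92 × 0.12/0.35 = 1.658.
Sorption retards both mechanisms: v_R = v/R = 0.4083 m/day, D_R = D/R = 0.1448 m²/day.
v_R·t = 0.4083 × 168 = 68.5944 m; 2√(D_R t) = 9.864 m; argument = (71.0 − 68.5944)/9.864 = 0.2439.
C = C₀ × ½·erfc(0.2439) = 438 × 0.3651 = 160 mg/L.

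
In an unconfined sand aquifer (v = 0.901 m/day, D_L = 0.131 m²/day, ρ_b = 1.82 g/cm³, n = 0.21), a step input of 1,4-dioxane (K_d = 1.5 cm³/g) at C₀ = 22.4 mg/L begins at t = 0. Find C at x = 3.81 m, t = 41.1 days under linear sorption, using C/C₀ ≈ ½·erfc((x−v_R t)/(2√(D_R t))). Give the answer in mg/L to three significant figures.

Retardation factor R = 1 + ρ_b·K_d/n = 1 + 1.82 × 1.5/0.21 = 14.00.
Sorption retards both mechanisms: v_R = v/R = 0.06436 m/day, D_R = D/R = 0.009357 m²/day.
v_R·t = 0.06436 × 41.1 = 2.645196 m; 2√(D_R t) = 1.240 m; argument = (3.81 − 2.645196)/1.240 = 0.9394.
C = C₀ × ½·erfc(0.9394) = 22.4 × 0.09200 = 2.06 mg/L.

2.06 mg/L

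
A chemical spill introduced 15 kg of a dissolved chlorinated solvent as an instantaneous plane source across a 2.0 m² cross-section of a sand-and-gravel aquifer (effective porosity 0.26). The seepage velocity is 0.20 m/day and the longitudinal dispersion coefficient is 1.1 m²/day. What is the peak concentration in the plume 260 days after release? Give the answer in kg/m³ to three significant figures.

0.481 kg/m³

The peak of an instantaneous 1D plume sits at x = vt; there the Gaussian factor is 1 and C_max = M/(n_e·A·√(4πDt)), where n_e·A is the pore area the mass is dissolved in.
√(4πDt) = √(4π × 1.1 × 260) = 59.95 m, so C_max = 15/(0.26 × 2.0 × 59.95) = 0.481 kg/m³.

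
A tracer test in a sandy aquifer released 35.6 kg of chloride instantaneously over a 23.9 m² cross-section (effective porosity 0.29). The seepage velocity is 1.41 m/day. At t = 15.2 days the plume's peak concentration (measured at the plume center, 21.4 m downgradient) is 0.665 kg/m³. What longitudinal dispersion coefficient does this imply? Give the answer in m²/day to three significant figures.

0.312 m²/day

At the plume center C_max = M/(n_e·A·√(4πDt)), so D = M²/(4πt·(n_e·A·C_max)²).
n_e·A·C_max = 0.29 × 23.9 × 0.665 = 4.609 kg/m.
D = 35.6²/(4π × 15.2 × 4.609²) = 0.312 m²/day.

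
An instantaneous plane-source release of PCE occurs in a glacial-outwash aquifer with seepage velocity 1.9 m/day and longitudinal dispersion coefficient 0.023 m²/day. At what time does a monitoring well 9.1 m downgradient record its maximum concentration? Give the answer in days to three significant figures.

For the 1D instantaneous-source solution, setting ∂C/∂t = 0 at fixed x gives v²t² + 2Dt − x² = 0, so t = (√(D² + v²x²) − D)/v².
√(D² + v²x²) = √(0.023² + 1.9² × 9.1²) = 17.29; v² = 3.61.
t = (17.29 − 0.023)/3.61 = 4.78 days (vs. the pure-advection estimate x/v = 4.79 d).

4.78 days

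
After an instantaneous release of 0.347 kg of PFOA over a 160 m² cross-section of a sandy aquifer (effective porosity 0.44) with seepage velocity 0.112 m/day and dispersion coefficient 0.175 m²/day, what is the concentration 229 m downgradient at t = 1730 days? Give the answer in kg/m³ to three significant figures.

2.87e-05 kg/m³

For an instantaneous plane source, C(x,t) = M/(n_e·A·√(4πDt)) · exp(−(x−vt)²/(4Dt)), with n_e·A the pore (flow) area.
Plume center vt = 0.112 × 1730 = 193.76 m, so the well at 229 m is 35.24 m downgradient of the peak.
√(4πDt) = 61.68 m, giving peak height M/(n_e·A·√(4πDt)) = 0.347/(0.44 × 160 × 61.68) = 7.991e-05 kg/m³.
(x−vt)²/(4Dt) = (35.24)²/(4 × 0.175 × 1730) = 1.025; exp(−1.025) = 0.3588.
C = 7.991e-05 × 0.3588 = 2.87e-05 kg/m³.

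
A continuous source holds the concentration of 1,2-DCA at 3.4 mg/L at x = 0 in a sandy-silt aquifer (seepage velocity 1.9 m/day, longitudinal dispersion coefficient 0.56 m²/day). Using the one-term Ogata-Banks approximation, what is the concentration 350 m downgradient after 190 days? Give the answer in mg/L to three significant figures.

For a continuous step input, C/C₀ ≈ ½·erfc((x−vt)/(2√(Dt))).
vt = 1.9 × 190 = 361 m and 2√(Dt) = 2√(0.56 × 190) = 20.63 m.
Argument (x−vt)/(2√(Dt)) = (350 − 361)/20.63 = -0.5332; ½·erfc(-0.5332) = 0.7746.
C = 3.4 × 0.7746 = 2.63 mg/L.

2.63 mg/L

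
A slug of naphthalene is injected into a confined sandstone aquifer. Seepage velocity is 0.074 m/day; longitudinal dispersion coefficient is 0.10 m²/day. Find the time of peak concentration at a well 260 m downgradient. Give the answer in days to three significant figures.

3500 days

For the 1D instantaneous-source solution, setting ∂C/∂t = 0 at fixed x gives v²t² + 2Dt − x² = 0, so t = (√(D² + v²x²) − D)/v².
√(D² + v²x²) = √(0.10² + 0.074² × 260²) = 19.24; v² = 0.005476.
t = (19.24 − 0.10)/0.005476 = 3500 days (vs. the pure-advection estimate x/v = 3510 d).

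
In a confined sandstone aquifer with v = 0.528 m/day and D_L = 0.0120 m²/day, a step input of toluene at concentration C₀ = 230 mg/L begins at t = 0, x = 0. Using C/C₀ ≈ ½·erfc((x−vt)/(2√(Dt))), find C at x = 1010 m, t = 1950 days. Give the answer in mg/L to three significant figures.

For a continuous step input, C/C₀ ≈ ½·erfc((x−vt)/(2√(Dt))).
vt = 0.528 × 1950 = 1029.6 m and 2√(Dt) = 2√(0.0120 × 1950) = 9.675 m.
Argument (x−vt)/(2√(Dt)) = (1010 − 1029.6)/9.675 = -2.026; ½·erfc(-2.026) = 0.9979.
C = 230 × 0.9979 = 230 mg/L.

230 mg/L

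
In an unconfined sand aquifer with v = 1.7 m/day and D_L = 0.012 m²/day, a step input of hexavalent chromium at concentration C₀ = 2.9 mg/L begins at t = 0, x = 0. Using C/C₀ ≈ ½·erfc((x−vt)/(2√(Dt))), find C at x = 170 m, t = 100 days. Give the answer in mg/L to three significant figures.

1.45 mg/L

For a continuous step input, C/C₀ ≈ ½·erfc((x−vt)/(2√(Dt))).
vt = 1.7 × 100 = 170 m and 2√(Dt) = 2√(0.012 × 100) = 2.191 m.
Argument (x−vt)/(2√(Dt)) = (170 − 170)/2.191 = 0; ½·erfc(0) = 0.5000.
C = 2.9 × 0.5000 = 1.45 mg/L.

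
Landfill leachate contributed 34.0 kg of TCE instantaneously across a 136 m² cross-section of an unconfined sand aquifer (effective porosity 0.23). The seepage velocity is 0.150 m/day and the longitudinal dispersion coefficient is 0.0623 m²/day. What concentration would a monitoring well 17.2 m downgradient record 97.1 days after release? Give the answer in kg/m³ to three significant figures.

For an instantaneous plane source, C(x,t) = M/(n_e·A·√(4πDt)) · exp(−(x−vt)²/(4Dt)), with n_e·A the pore (flow) area.
Plume center vt = 0.150 × 97.1 = 14.565 m, so the well at 17.2 m is 2.635 m downgradient of the peak.
√(4πDt) = 8.719 m, giving peak height M/(n_e·A·√(4πDt)) = 34.0/(0.23 × 136 × 8.719) = 0.1247 kg/m³.
(x−vt)²/(4Dt) = (2.635)²/(4 × 0.0623 × 97.1) = 0.2869; exp(−0.2869) = 0.7506.
C = 0.1247 × 0.7506 = 0.0936 kg/m³.

0.0936 kg/m³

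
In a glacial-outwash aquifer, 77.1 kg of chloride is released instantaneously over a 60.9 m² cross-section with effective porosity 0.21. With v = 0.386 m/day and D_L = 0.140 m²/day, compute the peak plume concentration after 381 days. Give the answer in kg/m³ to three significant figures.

0.233 kg/m³

The peak of an instantaneous 1D plume sits at x = vt; there the Gaussian factor is 1 and C_max = M/(n_e·A·√(4πDt)), where n_e·A is the pore area the mass is dissolved in.
√(4πDt) = √(4π × 0.140 × 381) = 25.89 m, so C_max = 77.1/(0.21 × 60.9 × 25.89) = 0.233 kg/m³.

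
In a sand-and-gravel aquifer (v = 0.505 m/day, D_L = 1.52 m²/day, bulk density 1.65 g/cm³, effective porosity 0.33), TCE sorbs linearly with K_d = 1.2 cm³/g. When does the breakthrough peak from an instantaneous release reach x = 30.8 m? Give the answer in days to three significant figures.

Retardation factor R = 1 + ρ_b·K_d/n = 1 + 1.65 × 1.2/0.33 = 7.000.
Sorption retards both mechanisms: v_R = v/R = 0.07214 m/day, D_R = D/R = 0.2171 m²/day.
Peak time from v_R²t² + 2D_R t − x² = 0: t = (√(D_R² + v_R²x²) − D_R)/v_R².
√(D_R² + v_R²x²) = √(0.2171² + 0.07214² × 30.8²) = 2.232; v_R² = 0.005204.
t = (2.232 − 0.2171)/0.005204 = 387 days.

387 days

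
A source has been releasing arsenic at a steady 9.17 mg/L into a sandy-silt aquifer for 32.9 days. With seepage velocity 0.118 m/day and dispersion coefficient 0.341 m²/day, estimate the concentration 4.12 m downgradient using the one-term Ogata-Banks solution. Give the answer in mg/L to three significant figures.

4.40 mg/L

For a continuous step input, C/C₀ ≈ ½·erfc((x−vt)/(2√(Dt))).
vt = 0.118 × 32.9 = 3.8822 m and 2√(Dt) = 2√(0.341 × 32.9) = 6.699 m.
Argument (x−vt)/(2√(Dt)) = (4.12 − 3.8822)/6.699 = 0.03550; ½·erfc(0.03550) = 0.4800.
C = 9.17 × 0.4800 = 4.40 mg/L.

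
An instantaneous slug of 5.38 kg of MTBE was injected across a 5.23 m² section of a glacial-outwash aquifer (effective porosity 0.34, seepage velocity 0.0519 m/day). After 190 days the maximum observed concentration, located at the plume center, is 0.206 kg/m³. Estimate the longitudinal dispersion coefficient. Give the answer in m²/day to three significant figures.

At the plume center C_max = M/(n_e·A·√(4πDt)), so D = M²/(4πt·(n_e·A·C_max)²).
n_e·A·C_max = 0.34 × 5.23 × 0.206 = 0.3663 kg/m.
D = 5.38²/(4π × 190 × 0.3663²) = 0.0903 m²/day.

0.0903 m²/day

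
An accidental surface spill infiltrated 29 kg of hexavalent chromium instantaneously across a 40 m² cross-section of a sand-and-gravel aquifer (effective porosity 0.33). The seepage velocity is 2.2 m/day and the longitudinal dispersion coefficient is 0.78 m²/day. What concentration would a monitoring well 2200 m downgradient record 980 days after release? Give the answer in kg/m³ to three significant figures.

0.0119 kg/m³

For an instantaneous plane source, C(x,t) = M/(n_e·A·√(4πDt)) · exp(−(x−vt)²/(4Dt)), with n_e·A the pore (flow) area.
Plume center vt = 2.2 × 980 = 2156 m, so the well at 2200 m is 44 m downgradient of the peak.
√(4πDt) = 98.01 m, giving peak height M/(n_e·A·√(4πDt)) = 29/(0.33 × 40 × 98.01) = 0.02242 kg/m³.
(x−vt)²/(4Dt) = (44)²/(4 × 0.78 × 980) = 0.6332; exp(−0.6332) = 0.5309.
C = 0.02242 × 0.5309 = 0.0119 kg/m³.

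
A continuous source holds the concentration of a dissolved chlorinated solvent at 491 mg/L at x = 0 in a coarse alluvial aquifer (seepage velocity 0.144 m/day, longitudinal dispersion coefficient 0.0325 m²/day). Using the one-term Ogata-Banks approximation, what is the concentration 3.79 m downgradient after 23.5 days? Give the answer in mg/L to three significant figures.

182 mg/L

For a continuous step input, C/C₀ ≈ ½·erfc((x−vt)/(2√(Dt))).
vt = 0.144 × 23.5 = 3.384 m and 2√(Dt) = 2√(0.0325 × 23.5) = 1.748 m.
Argument (x−vt)/(2√(Dt)) = (3.79 − 3.384)/1.748 = 0.2323; ½·erfc(0.2323) = 0.3713.
C = 491 × 0.3713 = 182 mg/L.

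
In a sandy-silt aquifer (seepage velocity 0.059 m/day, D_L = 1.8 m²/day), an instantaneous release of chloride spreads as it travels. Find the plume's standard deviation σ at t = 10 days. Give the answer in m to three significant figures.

Dispersive spreading gives a Gaussian with σ² = 2Dt; advection only shifts the center.
σ = √(2 × 1.8 × 10) = 6.00 m.

6.00 m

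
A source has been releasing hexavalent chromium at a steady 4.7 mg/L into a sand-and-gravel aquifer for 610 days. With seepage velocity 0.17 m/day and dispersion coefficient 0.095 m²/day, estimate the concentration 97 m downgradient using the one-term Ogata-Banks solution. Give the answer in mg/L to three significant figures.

3.45 mg/L

For a continuous step input, C/C₀ ≈ ½·erfc((x−vt)/(2√(Dt))).
vt = 0.17 × 610 = 103.7 m and 2√(Dt) = 2√(0.095 × 610) = 15.22 m.
Argument (x−vt)/(2√(Dt)) = (97 − 103.7)/15.22 = -0.4402; ½·erfc(-0.4402) = 0.7332.
C = 4.7 × 0.7332 = 3.45 mg/L.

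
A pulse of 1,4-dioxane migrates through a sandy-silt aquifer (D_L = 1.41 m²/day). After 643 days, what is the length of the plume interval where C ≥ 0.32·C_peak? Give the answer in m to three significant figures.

129 m

The plume is Gaussian with σ = √(2Dt) = √(2 × 1.41 × 643) = 42.58 m.
C/C_peak = exp(−Δx²/(2σ²)) = 0.32 ⇒ Δx = σ·√(−2 ln 0.32) = 42.58 × 1.510 = 64.30 m.
Width = 2Δx = 129 m.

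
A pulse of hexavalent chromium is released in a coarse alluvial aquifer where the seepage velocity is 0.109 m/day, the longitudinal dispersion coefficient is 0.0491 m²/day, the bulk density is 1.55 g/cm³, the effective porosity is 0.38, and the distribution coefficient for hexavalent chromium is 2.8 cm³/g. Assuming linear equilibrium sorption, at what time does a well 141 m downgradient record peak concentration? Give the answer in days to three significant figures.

Retardation factor R = 1 + ρ_b·K_d/n = 1 + 1.55 × 2.8/0.38 = 12.42.
Sorption retards both mechanisms: v_R = v/R = 0.008776 m/day, D_R = D/R = 0.003953 m²/day.
Peak time from v_R²t² + 2D_R t − x² = 0: t = (√(D_R² + v_R²x²) − D_R)/v_R².
√(D_R² + v_R²x²) = √(0.003953² + 0.008776² × 141²) = 1.237; v_R² = 7.702e-05.
t = (1.237 − 0.003953)/7.702e-05 = 16000 days.

16000 days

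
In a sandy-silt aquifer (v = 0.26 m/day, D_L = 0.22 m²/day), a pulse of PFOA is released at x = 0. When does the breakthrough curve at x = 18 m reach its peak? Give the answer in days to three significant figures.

66.1 days

For the 1D instantaneous-source solution, setting ∂C/∂t = 0 at fixed x gives v²t² + 2Dt − x² = 0, so t = (√(D² + v²x²) − D)/v².
√(D² + v²x²) = √(0.22² + 0.26² × 18²) = 4.685; v² = 0.0676.
t = (4.685 − 0.22)/0.0676 = 66.1 days (vs. the pure-advection estimate x/v = 69.2 d).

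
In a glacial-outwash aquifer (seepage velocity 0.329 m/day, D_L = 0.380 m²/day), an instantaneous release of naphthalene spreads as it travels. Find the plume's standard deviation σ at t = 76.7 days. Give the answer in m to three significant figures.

7.63 m

Dispersive spreading gives a Gaussian with σ² = 2Dt; advection only shifts the center.
σ = √(2 × 0.380 × 76.7) = 7.63 m.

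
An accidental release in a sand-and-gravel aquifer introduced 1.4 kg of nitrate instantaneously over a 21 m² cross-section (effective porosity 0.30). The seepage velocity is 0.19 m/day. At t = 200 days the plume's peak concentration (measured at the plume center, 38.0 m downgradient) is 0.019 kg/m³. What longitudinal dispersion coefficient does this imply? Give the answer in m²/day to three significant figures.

0.0544 m²/day

At the plume center C_max = M/(n_e·A·√(4πDt)), so D = M²/(4πt·(n_e·A·C_max)²).
n_e·A·C_max = 0.30 × 21 × 0.019 = 0.1197 kg/m.
D = 1.4²/(4π × 200 × 0.1197²) = 0.0544 m²/day.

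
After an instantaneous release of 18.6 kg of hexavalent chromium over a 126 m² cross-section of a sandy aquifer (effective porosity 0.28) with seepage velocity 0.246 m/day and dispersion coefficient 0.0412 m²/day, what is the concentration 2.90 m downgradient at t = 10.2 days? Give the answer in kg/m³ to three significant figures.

0.209 kg/m³

For an instantaneous plane source, C(x,t) = M/(n_e·A·√(4πDt)) · exp(−(x−vt)²/(4Dt)), with n_e·A the pore (flow) area.
Plume center vt = 0.246 × 10.2 = 2.5092 m, so the well at 2.90 m is 0.3908 m downgradient of the peak.
√(4πDt) = 2.298 m, giving peak height M/(n_e·A·√(4πDt)) = 18.6/(0.28 × 126 × 2.298) = 0.2294 kg/m³.
(x−vt)²/(4Dt) = (0.3908)²/(4 × 0.0412 × 10.2) = 0.09086; exp(−0.09086) = 0.9131.
C = 0.2294 × 0.9131 = 0.209 kg/m³.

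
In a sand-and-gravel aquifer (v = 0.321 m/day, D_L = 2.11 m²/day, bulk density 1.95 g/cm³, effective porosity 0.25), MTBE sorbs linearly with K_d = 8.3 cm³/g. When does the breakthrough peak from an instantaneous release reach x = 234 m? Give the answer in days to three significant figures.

46600 days

Retardation factor R = 1 + ρ_b·K_d/n = 1 + 1.95 × 8.3/0.25 = 65.74.
Sorption retards both mechanisms: v_R = v/R = 0.004883 m/day, D_R = D/R = 0.03210 m²/day.
Peak time from v_R²t² + 2D_R t − x² = 0: t = (√(D_R² + v_R²x²) − D_R)/v_R².
√(D_R² + v_R²x²) = √(0.03210² + 0.004883² × 234²) = 1.143; v_R² = 2.384e-05.
t = (1.143 − 0.03210)/2.384e-05 = 46600 days.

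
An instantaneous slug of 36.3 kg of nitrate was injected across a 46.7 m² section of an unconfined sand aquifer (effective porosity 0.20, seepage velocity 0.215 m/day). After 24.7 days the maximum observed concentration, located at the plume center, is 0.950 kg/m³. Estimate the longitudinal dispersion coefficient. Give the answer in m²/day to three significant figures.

At the plume center C_max = M/(n_e·A·√(4πDt)), so D = M²/(4πt·(n_e·A·C_max)²).
n_e·A·C_max = 0.20 × 46.7 × 0.950 = 8.873 kg/m.
D = 36.3²/(4π × 24.7 × 8.873²) = 0.0539 m²/day.

0.0539 m²/day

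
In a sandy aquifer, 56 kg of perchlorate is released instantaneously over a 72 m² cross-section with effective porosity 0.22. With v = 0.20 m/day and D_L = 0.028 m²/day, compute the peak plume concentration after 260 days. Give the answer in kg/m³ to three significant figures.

0.370 kg/m³

The peak of an instantaneous 1D plume sits at x = vt; there the Gaussian factor is 1 and C_max = M/(n_e·A·√(4πDt)), where n_e·A is the pore area the mass is dissolved in.
√(4πDt) = √(4π × 0.028 × 260) = 9.565 m, so C_max = 56/(0.22 × 72 × 9.565) = 0.370 kg/m³.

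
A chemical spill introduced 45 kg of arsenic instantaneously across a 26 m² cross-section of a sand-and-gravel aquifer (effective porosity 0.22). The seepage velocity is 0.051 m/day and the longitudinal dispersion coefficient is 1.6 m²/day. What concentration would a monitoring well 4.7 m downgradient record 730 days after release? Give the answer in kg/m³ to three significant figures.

0.0518 kg/m³

For an instantaneous plane source, C(x,t) = M/(n_e·A·√(4πDt)) · exp(−(x−vt)²/(4Dt)), with n_e·A the pore (flow) area.
Plume center vt = 0.051 × 730 = 37.23 m, so the well at 4.7 m is 32.53 m upgradient of the peak.
√(4πDt) = 121.2 m, giving peak height M/(n_e·A·√(4πDt)) = 45/(0.22 × 26 × 121.2) = 0.06491 kg/m³.
(x−vt)²/(4Dt) = (-32.53)²/(4 × 1.6 × 730) = 0.2265; exp(−0.2265) = 0.7973.
C = 0.06491 × 0.7973 = 0.0518 kg/m³.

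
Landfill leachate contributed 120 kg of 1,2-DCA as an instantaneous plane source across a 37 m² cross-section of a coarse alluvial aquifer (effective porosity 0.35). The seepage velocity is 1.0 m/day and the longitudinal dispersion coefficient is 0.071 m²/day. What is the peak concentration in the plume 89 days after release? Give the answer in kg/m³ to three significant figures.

1.04 kg/m³

The peak of an instantaneous 1D plume sits at x = vt; there the Gaussian factor is 1 and C_max = M/(n_e·A·√(4πDt)), where n_e·A is the pore area the mass is dissolved in.
√(4πDt) = √(4π × 0.071 × 89) = 8.911 m, so C_max = 120/(0.35 × 37 × 8.911) = 1.04 kg/m³.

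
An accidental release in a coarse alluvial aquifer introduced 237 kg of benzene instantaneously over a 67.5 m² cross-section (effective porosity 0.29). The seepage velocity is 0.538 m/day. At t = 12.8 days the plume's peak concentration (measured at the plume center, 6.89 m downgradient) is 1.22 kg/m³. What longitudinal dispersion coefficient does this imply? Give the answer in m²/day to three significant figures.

0.612 m²/day

At the plume center C_max = M/(n_e·A·√(4πDt)), so D = M²/(4πt·(n_e·A·C_max)²).
n_e·A·C_max = 0.29 × 67.5 × 1.22 = 23.88 kg/m.
D = 237²/(4π × 12.8 × 23.88²) = 0.612 m²/day.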